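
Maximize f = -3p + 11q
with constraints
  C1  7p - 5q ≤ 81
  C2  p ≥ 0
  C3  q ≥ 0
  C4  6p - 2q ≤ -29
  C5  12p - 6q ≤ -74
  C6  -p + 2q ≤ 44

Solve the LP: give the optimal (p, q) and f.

p = 3, q = 47/2, maximum f = 499/2

Feasible corners and f = -3p + 11q:
  (0, 29/2) → f = 319/2
  (0, 22) → f = 242
  (3, 47/2) → f = 499/2

At the optimal vertex, 6p - 2q = -29 and -p + 2q = 44.
Solving simultaneously gives p = 3, q = 47/2.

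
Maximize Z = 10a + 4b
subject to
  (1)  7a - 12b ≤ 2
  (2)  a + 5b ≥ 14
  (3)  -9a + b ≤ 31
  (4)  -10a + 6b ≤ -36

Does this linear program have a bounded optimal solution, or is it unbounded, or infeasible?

unbounded

From the feasible point (70/13, 116/39), moving in the direction (12, 7) keeps every constraint satisfied while Z increases without bound.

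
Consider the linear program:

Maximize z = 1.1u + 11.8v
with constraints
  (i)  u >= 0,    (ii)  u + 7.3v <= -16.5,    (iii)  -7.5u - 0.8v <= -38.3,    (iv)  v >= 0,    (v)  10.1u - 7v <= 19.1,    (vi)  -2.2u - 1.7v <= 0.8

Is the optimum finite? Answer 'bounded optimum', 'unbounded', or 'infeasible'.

The boundaries u = 0 and -7.5u - 0.8v = -38.3 meet at (0, 47.875), but that point violates u + 7.3v ≤ -16.5. Every candidate vertex is excluded by some other constraint, so the feasible region is empty.

infeasible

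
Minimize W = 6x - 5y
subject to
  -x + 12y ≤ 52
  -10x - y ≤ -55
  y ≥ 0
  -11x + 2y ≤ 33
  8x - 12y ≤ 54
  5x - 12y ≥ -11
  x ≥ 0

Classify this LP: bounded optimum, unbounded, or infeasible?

bounded optimum

Feasible corners and W = 6x - 5y:
  (106/7, 235/42) → W = 2641/42
  (41/4, 83/16) → W = 569/16
  (11/2, 0) → W = 33
  (649/125, 77/25) → W = 1969/125
  (27/4, 0) → W = 81/2
The feasible region has finitely many vertices and no improving ray; the minimum is 1969/125 at (649/125, 77/25).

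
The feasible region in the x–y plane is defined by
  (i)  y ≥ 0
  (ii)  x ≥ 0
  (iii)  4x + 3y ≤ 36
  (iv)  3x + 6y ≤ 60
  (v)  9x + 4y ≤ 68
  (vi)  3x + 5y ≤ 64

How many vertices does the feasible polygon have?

Of the 15 pairwise boundary intersections, those satisfying every inequality are:
  (0, 0)
  (68/9, 0)
  (0, 10)
  (12/5, 44/5)
  (60/11, 52/11)

5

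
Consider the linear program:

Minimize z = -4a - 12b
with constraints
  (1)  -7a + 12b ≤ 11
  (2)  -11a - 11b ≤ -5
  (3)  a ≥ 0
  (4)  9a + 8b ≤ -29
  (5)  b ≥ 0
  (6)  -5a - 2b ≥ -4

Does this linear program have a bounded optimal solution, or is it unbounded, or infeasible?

infeasible

The boundaries -7a + 12b = 11 and a = 0 meet at (0, 11/12), but that point violates 9a + 8b ≤ -29. Every candidate vertex is excluded by some other constraint, so the feasible region is empty.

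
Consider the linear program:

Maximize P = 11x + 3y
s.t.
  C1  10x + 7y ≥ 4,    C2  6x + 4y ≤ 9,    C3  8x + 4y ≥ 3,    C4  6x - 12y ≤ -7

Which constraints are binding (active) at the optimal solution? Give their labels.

C2 and C4

Feasible corners and P = 11x + 3y:
  (-3, 27/4) → P = -51/4
  (5/6, 1) → P = 73/6
  (1/15, 37/60) → P = 31/12

The maximum is at (5/6, 1). Substituting into each constraint, equality holds for C2 and C4; the remaining constraints have slack.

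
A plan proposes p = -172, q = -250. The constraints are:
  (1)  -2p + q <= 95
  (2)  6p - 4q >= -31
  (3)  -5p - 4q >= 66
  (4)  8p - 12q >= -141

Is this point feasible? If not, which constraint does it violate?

Constraint (2): 6p - 4q = -32, which is not ≥ -31. All other constraints are satisfied.

not feasible — violates (2)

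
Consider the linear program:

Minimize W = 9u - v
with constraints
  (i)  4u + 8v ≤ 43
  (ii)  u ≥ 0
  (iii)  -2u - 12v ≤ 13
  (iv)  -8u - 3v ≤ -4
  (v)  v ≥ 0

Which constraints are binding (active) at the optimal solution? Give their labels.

(i) and (ii)

Extreme points and W = 9u - v:
  (0, 43/8) → W = -43/8
  (43/4, 0) → W = 387/4
  (0, 4/3) → W = -4/3
  (1/2, 0) → W = 9/2

The minimum is at (0, 43/8). Substituting into each constraint, equality holds for (i) and (ii); the remaining constraints have slack.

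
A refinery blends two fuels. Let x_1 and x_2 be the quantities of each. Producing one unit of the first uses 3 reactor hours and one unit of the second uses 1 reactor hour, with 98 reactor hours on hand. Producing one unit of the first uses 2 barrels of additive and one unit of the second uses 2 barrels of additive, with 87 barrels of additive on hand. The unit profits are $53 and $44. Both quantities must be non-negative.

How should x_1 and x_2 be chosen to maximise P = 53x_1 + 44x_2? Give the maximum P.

x_1 = 109/4, x_2 = 65/4, maximum P = 8637/4

Extreme points and P = 53x_1 + 44x_2:
  (0, 0) → P = 0
  (0, 87/2) → P = 1914
  (98/3, 0) → P = 5194/3
  (109/4, 65/4) → P = 8637/4

The optimum lies where 3x_1 + x_2 = 98 and 2x_1 + 2x_2 = 87.
Solving simultaneously gives x_1 = 109/4, x_2 = 65/4.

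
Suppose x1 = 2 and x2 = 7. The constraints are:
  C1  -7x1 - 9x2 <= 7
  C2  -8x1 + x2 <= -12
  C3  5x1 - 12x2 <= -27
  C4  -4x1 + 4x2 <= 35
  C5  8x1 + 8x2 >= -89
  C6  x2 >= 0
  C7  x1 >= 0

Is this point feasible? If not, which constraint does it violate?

Constraint C2: -8x1 + x2 = -9, which is not ≤ -12. All other constraints are satisfied.

not feasible — violates C2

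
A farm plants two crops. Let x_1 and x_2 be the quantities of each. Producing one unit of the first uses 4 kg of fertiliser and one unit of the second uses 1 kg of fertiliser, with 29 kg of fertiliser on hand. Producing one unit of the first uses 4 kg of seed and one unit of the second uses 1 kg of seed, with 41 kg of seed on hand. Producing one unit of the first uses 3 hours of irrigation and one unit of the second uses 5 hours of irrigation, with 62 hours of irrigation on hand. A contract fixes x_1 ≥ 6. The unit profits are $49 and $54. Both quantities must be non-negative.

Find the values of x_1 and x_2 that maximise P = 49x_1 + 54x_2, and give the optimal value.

x_1 = 6, x_2 = 5, maximum P = 564

Extreme points and P = 49x_1 + 54x_2:
  (29/4, 0) → P = 1421/4
  (6, 0) → P = 294
  (6, 5) → P = 564

The optimum lies where 4x_1 + x_2 = 29 and x_1 = 6.
Solving simultaneously gives x_1 = 6, x_2 = 5.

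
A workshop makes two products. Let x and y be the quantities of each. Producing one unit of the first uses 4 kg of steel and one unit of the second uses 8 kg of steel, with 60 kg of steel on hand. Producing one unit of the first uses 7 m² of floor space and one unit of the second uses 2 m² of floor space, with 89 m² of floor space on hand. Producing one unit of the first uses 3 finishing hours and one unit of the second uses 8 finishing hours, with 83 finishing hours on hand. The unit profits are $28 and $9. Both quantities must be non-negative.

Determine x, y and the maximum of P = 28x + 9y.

Feasible corners and P = 28x + 9y:
  (0, 0) → P = 0
  (0, 15/2) → P = 135/2
  (89/7, 0) → P = 356
  (37/3, 4/3) → P = 1072/3

The optimum lies where 4x + 8y = 60 and 7x + 2y = 89.
Solving simultaneously gives x = 37/3, y = 4/3.

x = 37/3, y = 4/3, maximum P = 1072/3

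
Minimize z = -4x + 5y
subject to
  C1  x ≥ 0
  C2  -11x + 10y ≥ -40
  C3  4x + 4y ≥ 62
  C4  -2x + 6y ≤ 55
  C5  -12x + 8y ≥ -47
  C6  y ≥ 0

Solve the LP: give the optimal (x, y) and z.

x = 171/20, y = 139/20, minimum z = 11/20

Feasible corners and z = -4x + 5y:
  (19/4, 43/4) → z = 139/4
  (171/20, 139/20) → z = 11/20
  (361/28, 377/28) → z = 63/4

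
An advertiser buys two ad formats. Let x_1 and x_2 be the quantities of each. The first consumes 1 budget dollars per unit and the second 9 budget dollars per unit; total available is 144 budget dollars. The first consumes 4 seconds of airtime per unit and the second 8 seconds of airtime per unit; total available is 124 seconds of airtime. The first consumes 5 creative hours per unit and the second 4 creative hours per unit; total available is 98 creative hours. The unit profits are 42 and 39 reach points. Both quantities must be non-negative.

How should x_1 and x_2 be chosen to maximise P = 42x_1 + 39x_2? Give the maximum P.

Extreme points and P = 42x_1 + 39x_2:
  (0, 0) → P = 0
  (0, 31/2) → P = 1209/2
  (98/5, 0) → P = 4116/5
  (12, 19/2) → P = 1749/2

The binding constraints are 4x_1 + 8x_2 = 124 and 5x_1 + 4x_2 = 98.
Solving simultaneously gives x_1 = 12, x_2 = 19/2.

x_1 = 12, x_2 = 19/2, maximum P = 1749/2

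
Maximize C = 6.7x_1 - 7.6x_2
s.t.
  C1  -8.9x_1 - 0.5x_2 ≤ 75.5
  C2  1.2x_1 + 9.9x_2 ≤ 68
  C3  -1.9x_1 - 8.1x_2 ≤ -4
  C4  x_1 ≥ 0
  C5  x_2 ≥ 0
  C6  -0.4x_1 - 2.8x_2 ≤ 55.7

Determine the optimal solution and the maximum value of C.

Corner points and C = 6.7x_1 - 7.6x_2:
  (0, 680/99) → C = -5168/99
  (170/3, 0) → C = 1139/3
  (0, 40/81) → C = -304/81
  (40/19, 0) → C = 268/19

The optimum lies where 1.2x_1 + 9.9x_2 = 68 and x_2 = 0.
Solving simultaneously gives x_1 = 170/3, x_2 = 0.

x_1 = 170/3, x_2 = 0, maximum C = 1139/3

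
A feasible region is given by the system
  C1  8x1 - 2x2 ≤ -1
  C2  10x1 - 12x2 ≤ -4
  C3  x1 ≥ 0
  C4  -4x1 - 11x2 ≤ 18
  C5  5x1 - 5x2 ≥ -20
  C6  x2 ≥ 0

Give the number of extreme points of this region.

3

The feasible vertices (each the meet of two boundaries and inside every other half-plane) are:
  (0, 1/2)
  (7/6, 31/6)
  (0, 4)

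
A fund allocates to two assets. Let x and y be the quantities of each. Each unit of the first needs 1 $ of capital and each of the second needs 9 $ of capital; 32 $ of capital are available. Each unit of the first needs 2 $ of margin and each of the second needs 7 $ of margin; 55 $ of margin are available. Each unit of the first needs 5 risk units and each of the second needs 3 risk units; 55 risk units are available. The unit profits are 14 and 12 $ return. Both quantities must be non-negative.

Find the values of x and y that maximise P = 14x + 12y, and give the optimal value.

x = 19/2, y = 5/2, maximum P = 163

At the optimal vertex, x + 9y = 32 and 5x + 3y = 55.
Solving simultaneously gives x = 19/2, y = 5/2.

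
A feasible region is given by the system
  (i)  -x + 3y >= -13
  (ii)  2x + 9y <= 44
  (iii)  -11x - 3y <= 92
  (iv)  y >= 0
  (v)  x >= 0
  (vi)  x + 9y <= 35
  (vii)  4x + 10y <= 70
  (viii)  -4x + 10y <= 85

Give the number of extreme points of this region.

Intersecting each pair of boundary lines and keeping only the points that satisfy every inequality leaves:
  (13, 0)
  (170/11, 9/11)
  (9, 26/9)
  (95/8, 9/4)
  (0, 0)
  (0, 35/9)

6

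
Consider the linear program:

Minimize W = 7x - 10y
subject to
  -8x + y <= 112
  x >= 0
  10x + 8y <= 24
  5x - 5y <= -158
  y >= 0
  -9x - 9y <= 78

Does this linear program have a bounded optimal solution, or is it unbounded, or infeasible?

The boundaries -8x + y = 112 and x = 0 meet at (0, 112), but that point violates 10x + 8y ≤ 24. Every candidate vertex is excluded by some other constraint, so the feasible region is empty.

infeasible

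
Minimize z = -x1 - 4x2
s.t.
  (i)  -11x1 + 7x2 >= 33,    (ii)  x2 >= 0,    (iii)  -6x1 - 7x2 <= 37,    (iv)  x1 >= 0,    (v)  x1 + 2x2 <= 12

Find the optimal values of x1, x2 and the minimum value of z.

At the optimal vertex, x1 = 0 and x1 + 2x2 = 12.
Solving simultaneously gives x1 = 0, x2 = 6.

x1 = 0, x2 = 6, minimum z = -24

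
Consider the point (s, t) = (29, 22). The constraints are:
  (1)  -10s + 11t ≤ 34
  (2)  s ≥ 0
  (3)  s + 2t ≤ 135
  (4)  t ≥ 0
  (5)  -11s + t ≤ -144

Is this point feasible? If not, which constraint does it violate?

feasible

(1): -48 ≤ 34 ✓
(2): 29 ≥ 0 ✓
(3): 73 ≤ 135 ✓
(4): 22 ≥ 0 ✓
(5): -297 ≤ -144 ✓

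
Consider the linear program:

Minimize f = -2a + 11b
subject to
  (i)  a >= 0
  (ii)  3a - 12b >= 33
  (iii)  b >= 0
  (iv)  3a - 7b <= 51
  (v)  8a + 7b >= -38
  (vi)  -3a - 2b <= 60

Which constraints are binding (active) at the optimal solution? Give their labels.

Extreme points and f = -2a + 11b:
  (11, 0) → f = -22
  (127/5, 18/5) → f = -56/5
  (17, 0) → f = -34

The minimum is at (17, 0). Substituting into each constraint, equality holds for (iii) and (iv); the remaining constraints have slack.

(iii) and (iv)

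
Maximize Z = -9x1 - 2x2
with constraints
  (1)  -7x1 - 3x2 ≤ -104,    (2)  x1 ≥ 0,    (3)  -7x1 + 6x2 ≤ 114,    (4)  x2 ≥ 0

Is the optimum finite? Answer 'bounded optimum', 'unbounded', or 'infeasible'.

bounded optimum

Vertices and Z = -9x1 - 2x2:
  (94/21, 218/9) → Z = -5590/63
  (104/7, 0) → Z = -936/7
The feasible region has finitely many vertices and no improving ray; the maximum is -5590/63 at (94/21, 218/9).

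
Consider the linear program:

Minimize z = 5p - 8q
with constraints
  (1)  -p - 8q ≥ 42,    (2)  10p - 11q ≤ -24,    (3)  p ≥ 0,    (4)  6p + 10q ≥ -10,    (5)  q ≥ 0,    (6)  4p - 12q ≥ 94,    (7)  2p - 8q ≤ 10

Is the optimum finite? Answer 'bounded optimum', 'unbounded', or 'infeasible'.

infeasible

The boundaries 4p - 12q = 94 and 2p - 8q = 10 meet at (79, 37/2), but that point violates -p - 8q ≥ 42. Every candidate vertex is excluded by some other constraint, so the feasible region is empty.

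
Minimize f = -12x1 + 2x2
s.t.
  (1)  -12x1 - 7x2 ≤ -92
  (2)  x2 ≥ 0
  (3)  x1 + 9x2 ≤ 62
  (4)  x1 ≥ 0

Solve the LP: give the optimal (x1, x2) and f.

x1 = 62, x2 = 0, minimum f = -744

Extreme points and f = -12x1 + 2x2:
  (23/3, 0) → f = -92
  (394/101, 652/101) → f = -3424/101
  (62, 0) → f = -744

The optimum lies where x2 = 0 and x1 + 9x2 = 62.
Solving simultaneously gives x1 = 62, x2 = 0.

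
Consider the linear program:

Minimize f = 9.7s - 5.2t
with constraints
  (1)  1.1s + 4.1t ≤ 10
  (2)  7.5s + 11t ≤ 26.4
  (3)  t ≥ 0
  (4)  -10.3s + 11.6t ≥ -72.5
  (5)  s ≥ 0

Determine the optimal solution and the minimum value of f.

Vertices and f = 9.7s - 5.2t:
  (3.52, 0) → f = 34.144
  (0, 2.4) → f = -12.48
  (0, 0) → f = 0

s = 0, t = 2.4, minimum f = -12.48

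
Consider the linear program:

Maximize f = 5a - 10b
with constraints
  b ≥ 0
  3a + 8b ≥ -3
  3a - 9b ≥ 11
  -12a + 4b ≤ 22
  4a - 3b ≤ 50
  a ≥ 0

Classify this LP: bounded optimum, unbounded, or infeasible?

Corner points and f = 5a - 10b:
  (11/3, 0) → f = 55/3
  (25/2, 0) → f = 125/2
  (139/9, 106/27) → f = 1025/27
The feasible region has finitely many vertices and no improving ray; the maximum is 125/2 at (25/2, 0).

bounded optimum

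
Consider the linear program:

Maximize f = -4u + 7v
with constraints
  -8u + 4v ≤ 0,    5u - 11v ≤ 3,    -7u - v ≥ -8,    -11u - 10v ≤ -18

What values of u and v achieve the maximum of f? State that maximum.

Corner points and f = -4u + 7v:
  (8/9, 16/9) → f = 80/9
  (18/31, 36/31) → f = 180/31
  (62/59, 38/59) → f = 18/59

The optimum lies where -8u + 4v = 0 and -7u - v = -8.
Solving simultaneously gives u = 8/9, v = 16/9.

u = 8/9, v = 16/9, maximum f = 80/9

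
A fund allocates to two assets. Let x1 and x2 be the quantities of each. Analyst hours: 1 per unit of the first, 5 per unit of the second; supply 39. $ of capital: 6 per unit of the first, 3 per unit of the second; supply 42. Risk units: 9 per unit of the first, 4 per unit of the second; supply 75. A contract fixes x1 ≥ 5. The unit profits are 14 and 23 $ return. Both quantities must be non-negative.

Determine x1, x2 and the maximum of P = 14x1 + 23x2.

Corner points and P = 14x1 + 23x2:
  (7, 0) → P = 98
  (5, 0) → P = 70
  (5, 4) → P = 162

The binding constraints are 6x1 + 3x2 = 42 and x1 = 5.
Solving simultaneously gives x1 = 5, x2 = 4.

x1 = 5, x2 = 4, maximum P = 162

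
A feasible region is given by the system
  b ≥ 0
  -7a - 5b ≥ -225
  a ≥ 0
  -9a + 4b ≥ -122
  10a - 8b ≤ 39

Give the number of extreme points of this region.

4

Pairwise boundary intersections that survive every other constraint:
  (0, 0)
  (39/10, 0)
  (0, 45)
  (1995/106, 1977/106)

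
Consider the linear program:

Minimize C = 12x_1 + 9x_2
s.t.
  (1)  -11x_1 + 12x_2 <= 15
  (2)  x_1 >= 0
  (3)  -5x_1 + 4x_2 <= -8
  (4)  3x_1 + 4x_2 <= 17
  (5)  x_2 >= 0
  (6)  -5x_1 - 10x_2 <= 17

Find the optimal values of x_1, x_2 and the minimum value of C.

Feasible corners and C = 12x_1 + 9x_2:
  (25/8, 61/32) → C = 1749/32
  (8/5, 0) → C = 96/5
  (17/3, 0) → C = 68

x_1 = 8/5, x_2 = 0, minimum C = 96/5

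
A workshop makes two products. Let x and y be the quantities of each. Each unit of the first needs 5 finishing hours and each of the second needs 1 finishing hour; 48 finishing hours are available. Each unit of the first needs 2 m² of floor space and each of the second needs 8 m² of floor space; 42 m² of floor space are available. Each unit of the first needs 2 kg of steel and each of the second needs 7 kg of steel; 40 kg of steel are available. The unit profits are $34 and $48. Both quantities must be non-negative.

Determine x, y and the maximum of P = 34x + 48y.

The binding constraints are 5x + y = 48 and 2x + 8y = 42.
Solving simultaneously gives x = 9, y = 3.

x = 9, y = 3, maximum P = 450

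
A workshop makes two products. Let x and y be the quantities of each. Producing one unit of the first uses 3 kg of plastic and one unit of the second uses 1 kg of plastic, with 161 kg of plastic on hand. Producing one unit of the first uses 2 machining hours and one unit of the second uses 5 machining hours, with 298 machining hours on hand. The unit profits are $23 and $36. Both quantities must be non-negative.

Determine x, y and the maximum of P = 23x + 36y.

Corner points and P = 23x + 36y:
  (0, 0) → P = 0
  (0, 298/5) → P = 10728/5
  (161/3, 0) → P = 3703/3
  (39, 44) → P = 2481

At the optimal vertex, 3x + y = 161 and 2x + 5y = 298.
Solving simultaneously gives x = 39, y = 44.

x = 39, y = 44, maximum P = 2481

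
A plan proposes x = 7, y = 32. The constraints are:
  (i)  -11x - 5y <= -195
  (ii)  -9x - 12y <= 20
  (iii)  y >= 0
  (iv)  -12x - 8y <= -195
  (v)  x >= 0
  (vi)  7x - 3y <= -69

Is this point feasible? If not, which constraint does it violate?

Constraint (vi): 7x - 3y = -47, which is not ≤ -69. All other constraints are satisfied.

not feasible — violates (vi)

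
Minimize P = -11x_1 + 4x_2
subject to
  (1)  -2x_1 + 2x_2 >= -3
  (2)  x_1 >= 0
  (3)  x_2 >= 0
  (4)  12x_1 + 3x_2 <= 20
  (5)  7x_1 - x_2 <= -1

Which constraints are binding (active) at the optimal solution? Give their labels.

(2) and (5)

Vertices and P = -11x_1 + 4x_2:
  (0, 20/3) → P = 80/3
  (0, 1) → P = 4
  (17/33, 152/33) → P = 421/33

The minimum is at (0, 1). Substituting into each constraint, equality holds for (2) and (5); the remaining constraints have slack.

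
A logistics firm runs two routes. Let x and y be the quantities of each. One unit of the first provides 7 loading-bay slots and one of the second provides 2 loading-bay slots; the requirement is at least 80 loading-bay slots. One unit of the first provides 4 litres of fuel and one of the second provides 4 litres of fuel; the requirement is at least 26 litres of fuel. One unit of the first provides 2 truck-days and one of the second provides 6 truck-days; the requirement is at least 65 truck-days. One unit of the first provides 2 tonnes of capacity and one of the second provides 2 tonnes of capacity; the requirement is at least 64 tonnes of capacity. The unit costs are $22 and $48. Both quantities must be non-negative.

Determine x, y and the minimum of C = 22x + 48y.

x = 127/4, y = 1/4, minimum C = 1421/2

The feasible region is unbounded (it extends along (0, 1), (1, 0)), but C strictly increases along every unbounded feasible direction, so there is no improving ray and the minimum is attained at a vertex.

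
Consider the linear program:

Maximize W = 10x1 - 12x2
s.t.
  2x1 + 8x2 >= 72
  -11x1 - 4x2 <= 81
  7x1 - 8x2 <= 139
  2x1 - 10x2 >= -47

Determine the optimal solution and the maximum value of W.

Corner points and W = 10x1 - 12x2:
  (211/9, 113/36) → W = 1771/9
  (86/9, 119/18) → W = 146/9
  (883/27, 607/54) → W = 5188/27

At the optimal vertex, 2x1 + 8x2 = 72 and 7x1 - 8x2 = 139.
Solving simultaneously gives x1 = 211/9, x2 = 113/36.

x1 = 211/9, x2 = 113/36, maximum W = 1771/9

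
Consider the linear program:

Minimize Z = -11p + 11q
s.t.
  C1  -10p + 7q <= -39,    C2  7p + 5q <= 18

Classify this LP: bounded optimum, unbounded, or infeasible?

unbounded

From the feasible point (107/33, -31/33), moving in the direction (5, -7) keeps every constraint satisfied while Z decreases without bound.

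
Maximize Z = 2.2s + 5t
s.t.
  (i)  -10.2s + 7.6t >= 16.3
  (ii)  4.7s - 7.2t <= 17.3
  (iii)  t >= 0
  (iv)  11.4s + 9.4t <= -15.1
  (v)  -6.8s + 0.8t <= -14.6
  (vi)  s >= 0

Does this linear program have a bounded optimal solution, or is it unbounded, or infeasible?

infeasible

The boundaries -10.2s + 7.6t = 16.3 and -6.8s + 0.8t = -14.6 meet at (775/272, 5.96875), but that point violates 11.4s + 9.4t ≤ -15.1. Every candidate vertex is excluded by some other constraint, so the feasible region is empty.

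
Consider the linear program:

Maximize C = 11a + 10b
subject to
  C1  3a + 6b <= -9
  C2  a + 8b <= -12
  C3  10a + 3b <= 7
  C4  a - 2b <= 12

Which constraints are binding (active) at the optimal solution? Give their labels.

C1 and C3

Feasible corners and C = 11a + 10b:
  (0, -3/2) → C = -15
  (23/17, -37/17) → C = -117/17
  (50/23, -113/23) → C = -580/23
The feasible region is unbounded (it extends along (-2, -1), (-8, 1)), but C strictly decreases along every unbounded feasible direction, so there is no improving ray and the maximum is attained at a vertex.

The maximum is at (23/17, -37/17). Substituting into each constraint, equality holds for C1 and C3; the remaining constraints have slack.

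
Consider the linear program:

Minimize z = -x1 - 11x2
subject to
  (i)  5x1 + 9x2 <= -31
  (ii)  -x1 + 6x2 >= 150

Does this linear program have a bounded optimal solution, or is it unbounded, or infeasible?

From the feasible point (-512/13, 719/39), moving in the direction (-9, 5) keeps every constraint satisfied while z decreases without bound.

unbounded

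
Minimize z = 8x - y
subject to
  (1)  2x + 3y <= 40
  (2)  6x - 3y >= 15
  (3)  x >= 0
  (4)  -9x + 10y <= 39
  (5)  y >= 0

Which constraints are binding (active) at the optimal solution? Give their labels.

(2) and (5)

Vertices and z = 8x - y:
  (55/8, 35/4) → z = 185/4
  (20, 0) → z = 160
  (5/2, 0) → z = 20

The minimum is at (5/2, 0). Substituting into each constraint, equality holds for (2) and (5); the remaining constraints have slack.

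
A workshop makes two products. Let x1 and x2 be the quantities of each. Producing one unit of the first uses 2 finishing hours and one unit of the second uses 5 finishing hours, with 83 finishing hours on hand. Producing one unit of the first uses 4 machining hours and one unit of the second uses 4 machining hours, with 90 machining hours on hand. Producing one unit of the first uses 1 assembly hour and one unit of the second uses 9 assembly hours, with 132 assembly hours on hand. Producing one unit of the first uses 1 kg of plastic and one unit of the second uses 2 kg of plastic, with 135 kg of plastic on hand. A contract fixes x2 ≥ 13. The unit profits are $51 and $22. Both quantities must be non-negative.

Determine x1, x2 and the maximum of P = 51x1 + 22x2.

x1 = 9, x2 = 13, maximum P = 745

Extreme points and P = 51x1 + 22x2:
  (0, 44/3) → P = 968/3
  (0, 13) → P = 286
  (87/13, 181/13) → P = 8419/13
  (9, 13) → P = 745

At the optimal vertex, 2x1 + 5x2 = 83 and x2 = 13.
Solving simultaneously gives x1 = 9, x2 = 13.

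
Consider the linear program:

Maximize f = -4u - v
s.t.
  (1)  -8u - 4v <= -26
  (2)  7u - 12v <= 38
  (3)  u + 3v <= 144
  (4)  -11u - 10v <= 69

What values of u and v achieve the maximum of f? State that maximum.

u = -249/10, v = 563/10, maximum f = 433/10

Corner points and f = -4u - v:
  (116/31, -61/62) → f = -867/62
  (-249/10, 563/10) → f = 433/10
  (614/11, 970/33) → f = -758/3

The binding constraints are -8u - 4v = -26 and u + 3v = 144.
Solving simultaneously gives u = -249/10, v = 563/10.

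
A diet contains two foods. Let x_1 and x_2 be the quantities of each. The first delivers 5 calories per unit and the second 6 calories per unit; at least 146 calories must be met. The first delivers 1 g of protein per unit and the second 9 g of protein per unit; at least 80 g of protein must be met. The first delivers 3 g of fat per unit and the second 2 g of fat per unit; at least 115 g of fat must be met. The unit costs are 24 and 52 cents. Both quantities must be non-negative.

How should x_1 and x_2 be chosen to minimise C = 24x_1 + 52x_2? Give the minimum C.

x_1 = 35, x_2 = 5, minimum C = 1100

Vertices and C = 24x_1 + 52x_2:
  (0, 115/2) → C = 2990
  (80, 0) → C = 1920
  (35, 5) → C = 1100
The feasible region is unbounded (it extends along (0, 1), (1, 0)), but C strictly increases along every unbounded feasible direction, so there is no improving ray and the minimum is attained at a vertex.

At the optimal vertex, x_1 + 9x_2 = 80 and 3x_1 + 2x_2 = 115.
Solving simultaneously gives x_1 = 35, x_2 = 5.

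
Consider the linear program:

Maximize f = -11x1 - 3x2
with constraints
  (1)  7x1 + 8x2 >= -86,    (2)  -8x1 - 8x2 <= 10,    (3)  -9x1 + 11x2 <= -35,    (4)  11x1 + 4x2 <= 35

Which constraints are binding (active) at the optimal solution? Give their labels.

(2) and (3)

Corner points and f = -11x1 - 3x2:
  (17/16, -37/16) → f = -19/4
  (40/7, -195/28) → f = -1175/28
  (525/157, -70/157) → f = -5565/157

The maximum is at (17/16, -37/16). Substituting into each constraint, equality holds for (2) and (3); the remaining constraints have slack.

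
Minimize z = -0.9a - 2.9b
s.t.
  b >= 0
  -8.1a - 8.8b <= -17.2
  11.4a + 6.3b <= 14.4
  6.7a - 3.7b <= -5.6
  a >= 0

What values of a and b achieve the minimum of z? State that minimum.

a = 0, b = 16/7, minimum z = -232/35

Vertices and z = -0.9a - 2.9b:
  (1436/8893, 16060/8893) → z = -239332/44465
  (0, 43/22) → z = -1247/220
  (600/2813, 5344/2813) → z = -80188/14065
  (0, 16/7) → z = -232/35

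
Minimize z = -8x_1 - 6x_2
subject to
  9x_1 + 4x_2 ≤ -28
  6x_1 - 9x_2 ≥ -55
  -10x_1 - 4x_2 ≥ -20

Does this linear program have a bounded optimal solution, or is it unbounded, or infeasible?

bounded optimum

Feasible corners and z = -8x_1 - 6x_2:
  (-472/105, 109/35) → z = 1814/105
  (48, -115) → z = 306
The feasible region has finitely many vertices and no improving ray; the minimum is 1814/105 at (-472/105, 109/35).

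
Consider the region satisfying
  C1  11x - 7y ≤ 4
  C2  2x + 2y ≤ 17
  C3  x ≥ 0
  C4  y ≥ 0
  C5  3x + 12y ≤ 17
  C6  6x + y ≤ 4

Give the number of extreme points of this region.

5

Of the 15 pairwise boundary intersections, those satisfying every inequality are:
  (4/11, 0)
  (32/53, 20/53)
  (0, 0)
  (0, 17/12)
  (31/69, 30/23)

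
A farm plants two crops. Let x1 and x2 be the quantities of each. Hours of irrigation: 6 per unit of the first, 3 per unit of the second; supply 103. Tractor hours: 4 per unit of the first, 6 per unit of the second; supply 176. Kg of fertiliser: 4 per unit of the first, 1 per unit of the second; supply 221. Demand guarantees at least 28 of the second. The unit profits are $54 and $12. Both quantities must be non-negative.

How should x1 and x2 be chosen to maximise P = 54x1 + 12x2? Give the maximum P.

The binding constraints are 4x1 + 6x2 = 176 and x2 = 28.
Solving simultaneously gives x1 = 2, x2 = 28.

x1 = 2, x2 = 28, maximum P = 444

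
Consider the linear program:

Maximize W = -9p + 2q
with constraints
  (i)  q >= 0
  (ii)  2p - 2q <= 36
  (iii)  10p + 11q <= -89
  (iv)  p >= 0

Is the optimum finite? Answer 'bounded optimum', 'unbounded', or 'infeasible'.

The boundaries q = 0 and 2p - 2q = 36 meet at (18, 0), but that point violates 10p + 11q ≤ -89. Every candidate vertex is excluded by some other constraint, so the feasible region is empty.

infeasible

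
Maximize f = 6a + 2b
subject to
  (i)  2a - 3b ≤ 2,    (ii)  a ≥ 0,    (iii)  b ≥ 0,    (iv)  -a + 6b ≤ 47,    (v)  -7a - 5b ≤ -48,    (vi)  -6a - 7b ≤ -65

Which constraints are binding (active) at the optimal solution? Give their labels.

(i) and (iv)

Feasible corners and f = 6a + 2b:
  (17, 32/3) → f = 370/3
  (209/32, 59/16) → f = 745/16
  (61/43, 347/43) → f = 1060/43

The maximum is at (17, 32/3). Substituting into each constraint, equality holds for (i) and (iv); the remaining constraints have slack.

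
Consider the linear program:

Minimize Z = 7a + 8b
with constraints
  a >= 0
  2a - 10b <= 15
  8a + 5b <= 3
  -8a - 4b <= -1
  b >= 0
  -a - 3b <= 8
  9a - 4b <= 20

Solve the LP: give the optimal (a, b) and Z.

Feasible corners and Z = 7a + 8b:
  (0, 3/5) → Z = 24/5
  (0, 1/4) → Z = 2
  (3/8, 0) → Z = 21/8
  (1/8, 0) → Z = 7/8

a = 1/8, b = 0, minimum Z = 7/8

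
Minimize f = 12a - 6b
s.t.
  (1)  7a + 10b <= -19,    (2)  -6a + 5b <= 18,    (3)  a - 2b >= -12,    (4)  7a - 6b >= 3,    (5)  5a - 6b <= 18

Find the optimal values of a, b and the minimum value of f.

Feasible corners and f = 12a - 6b:
  (-3/4, -11/8) → f = -3/4
  (33/46, -221/92) → f = 1059/46
  (-15/2, -37/4) → f = -69/2

At the optimal vertex, 7a - 6b = 3 and 5a - 6b = 18.
Solving simultaneously gives a = -15/2, b = -37/4.

a = -15/2, b = -37/4, minimum f = -69/2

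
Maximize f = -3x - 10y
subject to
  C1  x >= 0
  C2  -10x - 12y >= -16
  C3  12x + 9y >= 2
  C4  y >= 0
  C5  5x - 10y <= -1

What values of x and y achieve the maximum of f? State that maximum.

Feasible corners and f = -3x - 10y:
  (0, 4/3) → f = -40/3
  (0, 2/9) → f = -20/9
  (37/40, 9/16) → f = -42/5
  (1/15, 2/15) → f = -23/15

The binding constraints are 12x + 9y = 2 and 5x - 10y = -1.
Solving simultaneously gives x = 1/15, y = 2/15.

x = 1/15, y = 2/15, maximum f = -23/15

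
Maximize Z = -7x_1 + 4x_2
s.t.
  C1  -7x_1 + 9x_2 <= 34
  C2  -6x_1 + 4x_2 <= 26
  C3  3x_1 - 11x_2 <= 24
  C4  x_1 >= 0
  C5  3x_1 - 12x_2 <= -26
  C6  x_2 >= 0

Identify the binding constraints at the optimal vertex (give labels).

C1 and C4

Extreme points and Z = -7x_1 + 4x_2:
  (0, 34/9) → Z = 136/9
  (574/3, 50) → Z = -3418/3
  (0, 13/6) → Z = 26/3
The feasible region is unbounded (it extends along (11, 3), (9, 7)), but Z strictly decreases along every unbounded feasible direction, so there is no improving ray and the maximum is attained at a vertex.

The maximum is at (0, 34/9). Substituting into each constraint, equality holds for C1 and C4; the remaining constraints have slack.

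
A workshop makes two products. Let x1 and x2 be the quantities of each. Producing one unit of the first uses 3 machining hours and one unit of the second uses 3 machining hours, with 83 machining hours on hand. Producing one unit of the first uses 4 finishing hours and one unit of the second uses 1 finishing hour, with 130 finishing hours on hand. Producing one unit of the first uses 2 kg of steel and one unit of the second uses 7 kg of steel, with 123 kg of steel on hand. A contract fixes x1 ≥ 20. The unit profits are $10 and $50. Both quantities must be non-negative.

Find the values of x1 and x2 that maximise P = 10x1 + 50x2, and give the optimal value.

x1 = 20, x2 = 23/3, maximum P = 1750/3

Vertices and P = 10x1 + 50x2:
  (83/3, 0) → P = 830/3
  (20, 0) → P = 200
  (20, 23/3) → P = 1750/3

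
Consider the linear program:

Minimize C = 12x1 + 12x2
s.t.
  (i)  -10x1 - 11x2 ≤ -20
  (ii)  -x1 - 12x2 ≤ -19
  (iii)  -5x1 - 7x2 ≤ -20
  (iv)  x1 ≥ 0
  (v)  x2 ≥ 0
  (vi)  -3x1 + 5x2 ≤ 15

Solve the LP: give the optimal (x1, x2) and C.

Extreme points and C = 12x1 + 12x2:
  (107/53, 75/53) → C = 2184/53
  (19, 0) → C = 228
  (0, 20/7) → C = 240/7
  (0, 3) → C = 36
The feasible region is unbounded (it extends along (5, 3), (1, 0)), but C strictly increases along every unbounded feasible direction, so there is no improving ray and the minimum is attained at a vertex.

x1 = 0, x2 = 20/7, minimum C = 240/7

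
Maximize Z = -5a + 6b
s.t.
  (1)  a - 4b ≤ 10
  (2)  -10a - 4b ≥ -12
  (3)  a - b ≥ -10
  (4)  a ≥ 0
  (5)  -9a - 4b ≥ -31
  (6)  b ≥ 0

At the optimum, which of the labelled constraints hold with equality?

(2) and (4)

Feasible corners and Z = -5a + 6b:
  (0, 3) → Z = 18
  (6/5, 0) → Z = -6
  (0, 0) → Z = 0

The maximum is at (0, 3). Substituting into each constraint, equality holds for (2) and (4); the remaining constraints have slack.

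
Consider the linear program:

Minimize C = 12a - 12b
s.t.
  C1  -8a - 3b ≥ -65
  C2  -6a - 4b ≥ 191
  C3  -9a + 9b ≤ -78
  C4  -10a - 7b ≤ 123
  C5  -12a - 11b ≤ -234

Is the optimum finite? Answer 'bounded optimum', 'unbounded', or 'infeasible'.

infeasible

The boundaries -6a - 4b = 191 and -10a - 7b = 123 meet at (-845/2, 586), but that point violates -9a + 9b ≤ -78. Every candidate vertex is excluded by some other constraint, so the feasible region is empty.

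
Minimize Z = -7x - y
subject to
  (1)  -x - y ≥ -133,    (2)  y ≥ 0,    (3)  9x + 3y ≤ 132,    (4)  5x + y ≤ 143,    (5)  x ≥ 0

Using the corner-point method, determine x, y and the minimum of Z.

Vertices and Z = -7x - y:
  (44/3, 0) → Z = -308/3
  (0, 0) → Z = 0
  (0, 44) → Z = -44

At the optimal vertex, y = 0 and 9x + 3y = 132.
Solving simultaneously gives x = 44/3, y = 0.

x = 44/3, y = 0, minimum Z = -308/3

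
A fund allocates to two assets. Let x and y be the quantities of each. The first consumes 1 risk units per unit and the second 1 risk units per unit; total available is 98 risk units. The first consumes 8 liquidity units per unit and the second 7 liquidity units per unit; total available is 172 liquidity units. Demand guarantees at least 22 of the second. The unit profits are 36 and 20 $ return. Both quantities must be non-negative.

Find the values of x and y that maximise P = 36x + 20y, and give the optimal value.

Corner points and P = 36x + 20y:
  (0, 172/7) → P = 3440/7
  (0, 22) → P = 440
  (9/4, 22) → P = 521

At the optimal vertex, 8x + 7y = 172 and y = 22.
Solving simultaneously gives x = 9/4, y = 22.

x = 9/4, y = 22, maximum P = 521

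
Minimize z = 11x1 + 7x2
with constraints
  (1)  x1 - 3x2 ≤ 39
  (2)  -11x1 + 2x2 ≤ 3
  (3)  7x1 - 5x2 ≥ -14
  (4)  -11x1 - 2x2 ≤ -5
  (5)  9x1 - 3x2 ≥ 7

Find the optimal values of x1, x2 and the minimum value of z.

x1 = 93/35, x2 = -424/35, minimum z = -389/7

Corner points and z = 11x1 + 7x2:
  (93/35, -424/35) → z = -389/7
  (77/24, 175/24) → z = 259/3
  (29/51, -32/51) → z = 95/51
The feasible region is unbounded (it extends along (3, 1), (5, 7)), but z strictly increases along every unbounded feasible direction, so there is no improving ray and the minimum is attained at a vertex.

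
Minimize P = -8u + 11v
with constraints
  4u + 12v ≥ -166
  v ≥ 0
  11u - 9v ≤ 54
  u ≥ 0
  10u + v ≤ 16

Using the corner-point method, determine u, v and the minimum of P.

Feasible corners and P = -8u + 11v:
  (0, 0) → P = 0
  (8/5, 0) → P = -64/5
  (0, 16) → P = 176

The optimum lies where v = 0 and 10u + v = 16.
Solving simultaneously gives u = 8/5, v = 0.

u = 8/5, v = 0, minimum P = -64/5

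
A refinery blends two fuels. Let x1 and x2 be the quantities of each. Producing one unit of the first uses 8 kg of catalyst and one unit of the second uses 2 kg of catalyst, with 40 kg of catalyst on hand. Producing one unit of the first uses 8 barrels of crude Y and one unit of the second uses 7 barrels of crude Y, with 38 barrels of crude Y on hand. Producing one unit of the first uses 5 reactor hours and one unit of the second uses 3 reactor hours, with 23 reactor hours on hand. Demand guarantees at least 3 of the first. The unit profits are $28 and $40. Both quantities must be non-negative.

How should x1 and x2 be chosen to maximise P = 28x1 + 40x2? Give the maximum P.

Feasible corners and P = 28x1 + 40x2:
  (23/5, 0) → P = 644/5
  (3, 0) → P = 84
  (47/11, 6/11) → P = 1556/11
  (3, 2) → P = 164

At the optimal vertex, 8x1 + 7x2 = 38 and x1 = 3.
Solving simultaneously gives x1 = 3, x2 = 2.

x1 = 3, x2 = 2, maximum P = 164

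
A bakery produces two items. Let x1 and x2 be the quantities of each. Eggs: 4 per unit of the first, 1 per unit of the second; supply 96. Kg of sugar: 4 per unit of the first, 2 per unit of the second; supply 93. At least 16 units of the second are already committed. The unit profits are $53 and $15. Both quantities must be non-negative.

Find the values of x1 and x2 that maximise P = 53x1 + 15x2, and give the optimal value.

x1 = 61/4, x2 = 16, maximum P = 4193/4

The optimum lies where 4x1 + 2x2 = 93 and x2 = 16.
Solving simultaneously gives x1 = 61/4, x2 = 16.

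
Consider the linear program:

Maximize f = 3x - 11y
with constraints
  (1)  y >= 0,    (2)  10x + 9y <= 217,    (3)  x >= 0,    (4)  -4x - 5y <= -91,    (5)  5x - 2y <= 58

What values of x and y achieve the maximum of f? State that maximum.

x = 472/33, y = 223/33, maximum f = -1037/33

Vertices and f = 3x - 11y:
  (0, 217/9) → f = -2387/9
  (956/65, 101/13) → f = -2687/65
  (0, 91/5) → f = -1001/5
  (472/33, 223/33) → f = -1037/33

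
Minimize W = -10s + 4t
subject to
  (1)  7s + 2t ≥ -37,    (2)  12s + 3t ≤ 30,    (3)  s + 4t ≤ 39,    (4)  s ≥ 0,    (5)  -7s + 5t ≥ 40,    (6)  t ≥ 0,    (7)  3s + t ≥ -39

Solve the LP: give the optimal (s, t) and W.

s = 10/27, t = 230/27, minimum W = 820/27

Vertices and W = -10s + 4t:
  (1/15, 146/15) → W = 574/15
  (10/27, 230/27) → W = 820/27
  (0, 39/4) → W = 39
  (0, 8) → W = 32

The optimum lies where 12s + 3t = 30 and -7s + 5t = 40.
Solving simultaneously gives s = 10/27, t = 230/27.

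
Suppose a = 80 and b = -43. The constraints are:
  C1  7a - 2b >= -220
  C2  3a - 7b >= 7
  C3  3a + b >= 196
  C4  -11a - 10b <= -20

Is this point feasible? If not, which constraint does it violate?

feasible

C1: 646 ≥ -220 ✓
C2: 541 ≥ 7 ✓
C3: 197 ≥ 196 ✓
C4: -450 ≤ -20 ✓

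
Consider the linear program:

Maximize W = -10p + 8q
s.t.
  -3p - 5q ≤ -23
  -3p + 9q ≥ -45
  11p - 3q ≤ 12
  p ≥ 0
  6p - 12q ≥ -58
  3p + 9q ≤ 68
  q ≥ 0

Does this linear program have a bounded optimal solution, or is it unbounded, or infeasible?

bounded optimum

Extreme points and W = -10p + 8q:
  (129/64, 217/64) → W = 223/32
  (0, 23/5) → W = 184/5
  (53/19, 355/57) → W = 1250/57
  (0, 29/6) → W = 116/3
The feasible region has finitely many vertices and no improving ray; the maximum is 116/3 at (0, 29/6).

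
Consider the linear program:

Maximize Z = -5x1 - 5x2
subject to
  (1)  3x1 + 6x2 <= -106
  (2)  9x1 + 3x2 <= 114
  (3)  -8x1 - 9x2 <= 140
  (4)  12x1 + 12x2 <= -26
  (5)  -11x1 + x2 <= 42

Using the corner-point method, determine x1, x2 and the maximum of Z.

x1 = 38/7, x2 = -428/21, maximum Z = 1570/21

Extreme points and Z = -5x1 - 5x2:
  (334/15, -144/5) → Z = 98/3
  (38/7, -428/21) → Z = 1570/21
  (482/19, -724/19) → Z = 1210/19

The binding constraints are 3x1 + 6x2 = -106 and -8x1 - 9x2 = 140.
Solving simultaneously gives x1 = 38/7, x2 = -428/21.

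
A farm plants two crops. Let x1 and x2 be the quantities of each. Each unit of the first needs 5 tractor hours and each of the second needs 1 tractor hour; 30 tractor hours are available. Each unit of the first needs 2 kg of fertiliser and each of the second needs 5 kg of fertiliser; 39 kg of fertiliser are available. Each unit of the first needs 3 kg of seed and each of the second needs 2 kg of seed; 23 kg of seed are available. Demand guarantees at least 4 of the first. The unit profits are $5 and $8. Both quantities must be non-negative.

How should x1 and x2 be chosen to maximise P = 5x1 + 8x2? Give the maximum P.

Vertices and P = 5x1 + 8x2:
  (6, 0) → P = 30
  (4, 0) → P = 20
  (37/7, 25/7) → P = 55
  (4, 11/2) → P = 64

x1 = 4, x2 = 11/2, maximum P = 64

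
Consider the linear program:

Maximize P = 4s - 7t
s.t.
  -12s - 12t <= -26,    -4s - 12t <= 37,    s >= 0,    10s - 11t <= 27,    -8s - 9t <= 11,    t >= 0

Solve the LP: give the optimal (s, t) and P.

Extreme points and P = 4s - 7t:
  (0, 13/6) → P = -91/6
  (13/6, 0) → P = 26/3
  (27/10, 0) → P = 54/5
The feasible region is unbounded (it extends along (0, 1), (11, 10)), but P strictly decreases along every unbounded feasible direction, so there is no improving ray and the maximum is attained at a vertex.

The binding constraints are 10s - 11t = 27 and t = 0.
Solving simultaneously gives s = 27/10, t = 0.

s = 27/10, t = 0, maximum P = 54/5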